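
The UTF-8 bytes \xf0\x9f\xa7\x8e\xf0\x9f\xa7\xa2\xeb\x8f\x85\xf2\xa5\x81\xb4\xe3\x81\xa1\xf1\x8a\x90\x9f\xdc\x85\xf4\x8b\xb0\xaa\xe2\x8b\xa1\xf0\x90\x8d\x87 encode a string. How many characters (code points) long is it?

10

Byte at offset 0: 0xF0 = 11110000 → 4-byte char (#1). Advance 4.
Byte at offset 4: 0xF0 = 11110000 → 4-byte char (#2). Advance 4.
Byte at offset 8: 0xEB = 11101011 → 3-byte char (#3). Advance 3.
Byte at offset 11: 0xF2 = 11110010 → 4-byte char (#4). Advance 4.
Byte at offset 15: 0xE3 = 11100011 → 3-byte char (#5). Advance 3.
Byte at offset 18: 0xF1 = 11110001 → 4-byte char (#6). Advance 4.
Byte at offset 22: 0xDC = 11011100 → 2-byte char (#7). Advance 2.
Byte at offset 24: 0xF4 = 11110100 → 4-byte char (#8). Advance 4.
Byte at offset 28: 0xE2 = 11100010 → 3-byte char (#9). Advance 3.
Byte at offset 31: 0xF0 = 11110000 → 4-byte char (#10). Advance 4.
Reached end at offset 35 after 10 code points.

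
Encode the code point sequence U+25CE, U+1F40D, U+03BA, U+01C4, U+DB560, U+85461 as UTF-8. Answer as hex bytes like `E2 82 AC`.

E2 97 8E F0 9F 90 8D CE BA C7 84 F3 9B 95 A0 F2 85 91 A1

U+25CE: 3-byte form → E2 97 8E.
U+1F40D: 4-byte form → F0 9F 90 8D.
U+03BA: 2-byte form → CE BA.
U+01C4: 2-byte form → C7 84.
U+DB560: 4-byte form → F3 9B 95 A0.
U+85461: 4-byte form → F2 85 91 A1.
Concatenated (19 bytes): E2 97 8E F0 9F 90 8D CE BA C7 84 F3 9B 95 A0 F2 85 91 A1.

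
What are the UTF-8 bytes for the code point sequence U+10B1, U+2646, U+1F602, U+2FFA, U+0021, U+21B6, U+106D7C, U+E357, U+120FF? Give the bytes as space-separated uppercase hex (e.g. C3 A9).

E1 82 B1 E2 99 86 F0 9F 98 82 E2 BF BA 21 E2 86 B6 F4 86 B5 BC EE 8D 97 F0 92 83 BF

U+10B1: 3-byte form → E1 82 B1.
U+2646: 3-byte form → E2 99 86.
U+1F602: 4-byte form → F0 9F 98 82.
U+2FFA: 3-byte form → E2 BF BA.
U+0021: 1-byte form → 21.
U+21B6: 3-byte form → E2 86 B6.
U+106D7C: 4-byte form → F4 86 B5 BC.
U+E357: 3-byte form → EE 8D 97.
U+120FF: 4-byte form → F0 92 83 BF.
Concatenated (28 bytes): E1 82 B1 E2 99 86 F0 9F 98 82 E2 BF BA 21 E2 86 B6 F4 86 B5 BC EE 8D 97 F0 92 83 BF.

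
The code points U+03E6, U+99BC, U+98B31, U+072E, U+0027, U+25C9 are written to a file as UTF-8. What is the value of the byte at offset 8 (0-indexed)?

U+03E6 → 2-byte form CF A6 at offsets 0–1.
U+99BC → 3-byte form E9 A6 BC at offsets 2–4.
U+98B31 → 4-byte form F2 98 AC B1 at offsets 5–8.
Offset 8 falls in char 3's range; it's byte 4 of F2 98 AC B1 = 0xB1.

0xB1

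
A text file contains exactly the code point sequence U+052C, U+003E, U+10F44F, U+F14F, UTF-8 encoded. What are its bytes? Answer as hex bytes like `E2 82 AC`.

U+052C: 2-byte form → D4 AC.
U+003E: 1-byte form → 3E.
U+10F44F: 4-byte form → F4 8F 91 8F.
U+F14F: 3-byte form → EF 85 8F.
Concatenated (10 bytes): D4 AC 3E F4 8F 91 8F EF 85 8F.

D4 AC 3E F4 8F 91 8F EF 85 8F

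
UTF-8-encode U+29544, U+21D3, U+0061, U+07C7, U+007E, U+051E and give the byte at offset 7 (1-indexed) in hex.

1-indexed offset 7 is 0-indexed offset 6.
U+29544 → 4-byte form F0 A9 95 84 at offsets 0–3.
U+21D3 → 3-byte form E2 87 93 at offsets 4–6.
Offset 6 falls in char 2's range; it's byte 3 of E2 87 93 = 0x93.

0x93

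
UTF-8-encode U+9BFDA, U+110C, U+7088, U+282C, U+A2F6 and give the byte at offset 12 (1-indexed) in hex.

0xA0

1-indexed offset 12 is 0-indexed offset 11.
U+9BFDA → 4-byte form F2 9B BF 9A at offsets 0–3.
U+110C → 3-byte form E1 84 8C at offsets 4–6.
U+7088 → 3-byte form E7 82 88 at offsets 7–9.
U+282C → 3-byte form E2 A0 AC at offsets 10–12.
Offset 11 falls in char 4's range; it's byte 2 of E2 A0 AC = 0xA0.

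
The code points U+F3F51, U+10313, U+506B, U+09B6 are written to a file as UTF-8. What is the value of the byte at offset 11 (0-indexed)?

U+F3F51 → 4-byte form F3 B3 BD 91 at offsets 0–3.
U+10313 → 4-byte form F0 90 8C 93 at offsets 4–7.
U+506B → 3-byte form E5 81 AB at offsets 8–10.
U+09B6 → 3-byte form E0 A6 B6 at offsets 11–13.
Offset 11 falls in char 4's range; it's byte 1 of E0 A6 B6 = 0xE0.

0xE0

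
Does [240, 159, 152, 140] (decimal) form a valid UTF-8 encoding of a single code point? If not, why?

Leading byte 0xF0 = 11110000 → 4-byte form.
Continuation bytes 0x9F=10011111, 0x98=10011000, 0x8C=10001100 all match 10xxxxxx.
Decoded value 0x1F60C is ≥ 0x10000 (shortest form) and not a surrogate.

valid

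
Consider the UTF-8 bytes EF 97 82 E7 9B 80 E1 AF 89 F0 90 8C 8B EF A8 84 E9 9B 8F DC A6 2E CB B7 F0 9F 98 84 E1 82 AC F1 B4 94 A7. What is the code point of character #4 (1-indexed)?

Offset 0: leading byte 0xEF = 11101111 → 3-byte char #1 = EF 97 82.
Offset 3: leading byte 0xE7 = 11100111 → 3-byte char #2 = E7 9B 80.
Offset 6: leading byte 0xE1 = 11100001 → 3-byte char #3 = E1 AF 89.
Offset 9: leading byte 0xF0 = 11110000 → 4-byte char #4 = F0 90 8C 8B.
Leading byte 0xF0 = 11110000 matches 11110xxx → 4-byte sequence.
Byte 1: 0xF0 = 11110000, payload 000 (3 bits).
Byte 2: 0x90 = 10010000 (10xxxxxx ✓), payload 010000.
Byte 3: 0x8C = 10001100 (10xxxxxx ✓), payload 001100.
Byte 4: 0x8B = 10001011 (10xxxxxx ✓), payload 001011.
Concatenate: 000010000001100001011 = 0x1030B (21 bits → U+1030B).

U+1030B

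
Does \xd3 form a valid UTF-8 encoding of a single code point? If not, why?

invalid (sequence truncated)

Leading byte 0xD3 = 11010011 → 2-byte form, but only 1 byte is present.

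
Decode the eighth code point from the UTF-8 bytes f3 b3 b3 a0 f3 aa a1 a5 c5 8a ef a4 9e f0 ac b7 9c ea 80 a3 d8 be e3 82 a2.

Offset 0: leading byte 0xF3 = 11110011 → 4-byte char #1 = F3 B3 B3 A0.
Offset 4: leading byte 0xF3 = 11110011 → 4-byte char #2 = F3 AA A1 A5.
Offset 8: leading byte 0xC5 = 11000101 → 2-byte char #3 = C5 8A.
Offset 10: leading byte 0xEF = 11101111 → 3-byte char #4 = EF A4 9E.
Offset 13: leading byte 0xF0 = 11110000 → 4-byte char #5 = F0 AC B7 9C.
Offset 17: leading byte 0xEA = 11101010 → 3-byte char #6 = EA 80 A3.
Offset 20: leading byte 0xD8 = 11011000 → 2-byte char #7 = D8 BE.
Offset 22: leading byte 0xE3 = 11100011 → 3-byte char #8 = E3 82 A2.
Leading byte 0xE3 = 11100011 matches 1110xxxx → 3-byte sequence.
Byte 1: 0xE3 = 11100011, payload 0011 (4 bits).
Byte 2: 0x82 = 10000010 (10xxxxxx ✓), payload 000010.
Byte 3: 0xA2 = 10100010 (10xxxxxx ✓), payload 100010.
Concatenate: 0011000010100010 = 0x30A2 (16 bits → U+30A2).

U+30A2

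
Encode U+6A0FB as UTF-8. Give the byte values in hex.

F1 AA 83 BB

U+6A0FB = 0x6A0FB = 434427 decimal. In range U+10000–U+10FFFF → 4-byte form: 11110xxx 10xxxxxx 10xxxxxx 10xxxxxx.
Binary (21 bits): 001101010000011111011.
Split 3+6+6+6: 001 | 101010 | 000011 | 111011.
Byte 1: 11110001 = 0xF1.
Byte 2: 10101010 = 0xAA.
Byte 3: 10000011 = 0x83.
Byte 4: 10111011 = 0xBB.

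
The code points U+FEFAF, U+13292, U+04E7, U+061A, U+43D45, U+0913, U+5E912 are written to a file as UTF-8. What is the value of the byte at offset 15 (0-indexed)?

0x85

U+FEFAF → 4-byte form F3 BE BE AF at offsets 0–3.
U+13292 → 4-byte form F0 93 8A 92 at offsets 4–7.
U+04E7 → 2-byte form D3 A7 at offsets 8–9.
U+061A → 2-byte form D8 9A at offsets 10–11.
U+43D45 → 4-byte form F1 83 B5 85 at offsets 12–15.
Offset 15 falls in char 5's range; it's byte 4 of F1 83 B5 85 = 0x85.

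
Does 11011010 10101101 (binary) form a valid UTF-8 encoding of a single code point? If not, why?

valid

Leading byte 0xDA = 11011010 → 2-byte form.
Continuation bytes 0xAD=10101101 all match 10xxxxxx.
Decoded value 0x6AD is ≥ 0x80 (shortest form) and not a surrogate.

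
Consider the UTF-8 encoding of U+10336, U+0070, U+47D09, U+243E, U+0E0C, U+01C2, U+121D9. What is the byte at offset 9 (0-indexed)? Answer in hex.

U+10336 → 4-byte form F0 90 8C B6 at offsets 0–3.
U+0070 → 1-byte form 70 at offsets 4–4.
U+47D09 → 4-byte form F1 87 B4 89 at offsets 5–8.
U+243E → 3-byte form E2 90 BE at offsets 9–11.
Offset 9 falls in char 4's range; it's byte 1 of E2 90 BE = 0xE2.

0xE2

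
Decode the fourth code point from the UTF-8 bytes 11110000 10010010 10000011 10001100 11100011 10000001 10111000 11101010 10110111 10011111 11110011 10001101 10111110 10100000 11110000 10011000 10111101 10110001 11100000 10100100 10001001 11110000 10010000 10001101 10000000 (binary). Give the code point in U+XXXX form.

Offset 0: leading byte 0xF0 = 11110000 → 4-byte char #1 = F0 92 83 8C.
Offset 4: leading byte 0xE3 = 11100011 → 3-byte char #2 = E3 81 B8.
Offset 7: leading byte 0xEA = 11101010 → 3-byte char #3 = EA B7 9F.
Offset 10: leading byte 0xF3 = 11110011 → 4-byte char #4 = F3 8D BE A0.
Leading byte 0xF3 = 11110011 matches 11110xxx → 4-byte sequence.
Byte 1: 0xF3 = 11110011, payload 011 (3 bits).
Byte 2: 0x8D = 10001101 (10xxxxxx ✓), payload 001101.
Byte 3: 0xBE = 10111110 (10xxxxxx ✓), payload 111110.
Byte 4: 0xA0 = 10100000 (10xxxxxx ✓), payload 100000.
Concatenate: 011001101111110100000 = 0xCDFA0 (21 bits → U+CDFA0).

U+CDFA0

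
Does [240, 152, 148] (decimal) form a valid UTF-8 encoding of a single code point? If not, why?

Leading byte 0xF0 = 11110000 → 4-byte form, but only 3 bytes are present.

invalid (sequence truncated)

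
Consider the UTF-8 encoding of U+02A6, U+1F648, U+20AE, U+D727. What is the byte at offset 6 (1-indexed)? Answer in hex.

0x88

1-indexed offset 6 is 0-indexed offset 5.
U+02A6 → 2-byte form CA A6 at offsets 0–1.
U+1F648 → 4-byte form F0 9F 99 88 at offsets 2–5.
Offset 5 falls in char 2's range; it's byte 4 of F0 9F 99 88 = 0x88.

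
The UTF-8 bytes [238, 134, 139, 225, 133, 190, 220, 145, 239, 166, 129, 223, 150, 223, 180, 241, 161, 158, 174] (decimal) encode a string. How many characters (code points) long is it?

Byte at offset 0: 0xEE = 11101110 → 3-byte char (#1). Advance 3.
Byte at offset 3: 0xE1 = 11100001 → 3-byte char (#2). Advance 3.
Byte at offset 6: 0xDC = 11011100 → 2-byte char (#3). Advance 2.
Byte at offset 8: 0xEF = 11101111 → 3-byte char (#4). Advance 3.
Byte at offset 11: 0xDF = 11011111 → 2-byte char (#5). Advance 2.
Byte at offset 13: 0xDF = 11011111 → 2-byte char (#6). Advance 2.
Byte at offset 15: 0xF1 = 11110001 → 4-byte char (#7). Advance 4.
Reached end at offset 19 after 7 code points.

7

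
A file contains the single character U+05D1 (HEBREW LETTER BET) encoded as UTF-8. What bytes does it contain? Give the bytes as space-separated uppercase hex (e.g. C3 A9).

U+05D1 = 0x5D1 = 1489 decimal. In range U+0080–U+07FF → 2-byte form: 110xxxxx 10xxxxxx.
Binary (11 bits): 10111010001.
Split 5+6: 10111 | 010001.
Byte 1: 11010111 = 0xD7.
Byte 2: 10010001 = 0x91.

D7 91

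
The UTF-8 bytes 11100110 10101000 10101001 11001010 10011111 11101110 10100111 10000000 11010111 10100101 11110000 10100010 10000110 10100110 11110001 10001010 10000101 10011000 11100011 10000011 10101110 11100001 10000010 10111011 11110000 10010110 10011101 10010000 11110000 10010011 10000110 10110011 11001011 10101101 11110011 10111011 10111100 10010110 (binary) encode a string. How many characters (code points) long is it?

12

Byte at offset 0: 0xE6 = 11100110 → 3-byte char (#1). Advance 3.
Byte at offset 3: 0xCA = 11001010 → 2-byte char (#2). Advance 2.
Byte at offset 5: 0xEE = 11101110 → 3-byte char (#3). Advance 3.
Byte at offset 8: 0xD7 = 11010111 → 2-byte char (#4). Advance 2.
Byte at offset 10: 0xF0 = 11110000 → 4-byte char (#5). Advance 4.
Byte at offset 14: 0xF1 = 11110001 → 4-byte char (#6). Advance 4.
Byte at offset 18: 0xE3 = 11100011 → 3-byte char (#7). Advance 3.
Byte at offset 21: 0xE1 = 11100001 → 3-byte char (#8). Advance 3.
Byte at offset 24: 0xF0 = 11110000 → 4-byte char (#9). Advance 4.
Byte at offset 28: 0xF0 = 11110000 → 4-byte char (#10). Advance 4.
Byte at offset 32: 0xCB = 11001011 → 2-byte char (#11). Advance 2.
Byte at offset 34: 0xF3 = 11110011 → 4-byte char (#12). Advance 4.
Reached end at offset 38 after 12 code points.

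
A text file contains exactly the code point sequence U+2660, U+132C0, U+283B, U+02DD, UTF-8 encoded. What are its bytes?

E2 99 A0 F0 93 8B 80 E2 A0 BB CB 9D

U+2660: 3-byte form → E2 99 A0.
U+132C0: 4-byte form → F0 93 8B 80.
U+283B: 3-byte form → E2 A0 BB.
U+02DD: 2-byte form → CB 9D.
Concatenated (12 bytes): E2 99 A0 F0 93 8B 80 E2 A0 BB CB 9D.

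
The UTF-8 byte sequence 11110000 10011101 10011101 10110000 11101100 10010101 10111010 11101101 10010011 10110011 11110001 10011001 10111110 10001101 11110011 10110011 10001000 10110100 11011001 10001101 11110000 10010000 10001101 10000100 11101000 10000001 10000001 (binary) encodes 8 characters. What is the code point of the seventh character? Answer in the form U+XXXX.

Offset 0: leading byte 0xF0 = 11110000 → 4-byte char #1 = F0 9D 9D B0.
Offset 4: leading byte 0xEC = 11101100 → 3-byte char #2 = EC 95 BA.
Offset 7: leading byte 0xED = 11101101 → 3-byte char #3 = ED 93 B3.
Offset 10: leading byte 0xF1 = 11110001 → 4-byte char #4 = F1 99 BE 8D.
Offset 14: leading byte 0xF3 = 11110011 → 4-byte char #5 = F3 B3 88 B4.
Offset 18: leading byte 0xD9 = 11011001 → 2-byte char #6 = D9 8D.
Offset 20: leading byte 0xF0 = 11110000 → 4-byte char #7 = F0 90 8D 84.
Leading byte 0xF0 = 11110000 matches 11110xxx → 4-byte sequence.
Byte 1: 0xF0 = 11110000, payload 000 (3 bits).
Byte 2: 0x90 = 10010000 (10xxxxxx ✓), payload 010000.
Byte 3: 0x8D = 10001101 (10xxxxxx ✓), payload 001101.
Byte 4: 0x84 = 10000100 (10xxxxxx ✓), payload 000100.
Concatenate: 000010000001101000100 = 0x10344 (21 bits → U+10344).

U+10344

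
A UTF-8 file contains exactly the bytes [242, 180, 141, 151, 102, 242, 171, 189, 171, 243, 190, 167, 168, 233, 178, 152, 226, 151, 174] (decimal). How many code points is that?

Byte at offset 0: 0xF2 = 11110010 → 4-byte char (#1). Advance 4.
Byte at offset 4: 0x66 = 01100110 → 1-byte char (#2). Advance 1.
Byte at offset 5: 0xF2 = 11110010 → 4-byte char (#3). Advance 4.
Byte at offset 9: 0xF3 = 11110011 → 4-byte char (#4). Advance 4.
Byte at offset 13: 0xE9 = 11101001 → 3-byte char (#5). Advance 3.
Byte at offset 16: 0xE2 = 11100010 → 3-byte char (#6). Advance 3.
Reached end at offset 19 after 6 code points.

6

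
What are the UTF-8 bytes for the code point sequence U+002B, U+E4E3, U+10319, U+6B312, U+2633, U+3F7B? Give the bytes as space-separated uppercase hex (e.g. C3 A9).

U+002B: 1-byte form → 2B.
U+E4E3: 3-byte form → EE 93 A3.
U+10319: 4-byte form → F0 90 8C 99.
U+6B312: 4-byte form → F1 AB 8C 92.
U+2633: 3-byte form → E2 98 B3.
U+3F7B: 3-byte form → E3 BD BB.
Concatenated (18 bytes): 2B EE 93 A3 F0 90 8C 99 F1 AB 8C 92 E2 98 B3 E3 BD BB.

2B EE 93 A3 F0 90 8C 99 F1 AB 8C 92 E2 98 B3 E3 BD BB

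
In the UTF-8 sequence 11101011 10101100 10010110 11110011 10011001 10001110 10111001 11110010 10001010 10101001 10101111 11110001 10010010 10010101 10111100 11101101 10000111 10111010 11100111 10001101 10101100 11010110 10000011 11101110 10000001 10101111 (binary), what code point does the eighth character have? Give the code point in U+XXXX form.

Offset 0: leading byte 0xEB = 11101011 → 3-byte char #1 = EB AC 96.
Offset 3: leading byte 0xF3 = 11110011 → 4-byte char #2 = F3 99 8E B9.
Offset 7: leading byte 0xF2 = 11110010 → 4-byte char #3 = F2 8A A9 AF.
Offset 11: leading byte 0xF1 = 11110001 → 4-byte char #4 = F1 92 95 BC.
Offset 15: leading byte 0xED = 11101101 → 3-byte char #5 = ED 87 BA.
Offset 18: leading byte 0xE7 = 11100111 → 3-byte char #6 = E7 8D AC.
Offset 21: leading byte 0xD6 = 11010110 → 2-byte char #7 = D6 83.
Offset 23: leading byte 0xEE = 11101110 → 3-byte char #8 = EE 81 AF.
Leading byte 0xEE = 11101110 matches 1110xxxx → 3-byte sequence.
Byte 1: 0xEE = 11101110, payload 1110 (4 bits).
Byte 2: 0x81 = 10000001 (10xxxxxx ✓), payload 000001.
Byte 3: 0xAF = 10101111 (10xxxxxx ✓), payload 101111.
Concatenate: 1110000001101111 = 0xE06F (16 bits → U+E06F).

U+E06F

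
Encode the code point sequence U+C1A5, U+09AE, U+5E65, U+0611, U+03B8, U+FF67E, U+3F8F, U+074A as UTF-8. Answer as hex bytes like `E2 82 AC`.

U+C1A5: 3-byte form → EC 86 A5.
U+09AE: 3-byte form → E0 A6 AE.
U+5E65: 3-byte form → E5 B9 A5.
U+0611: 2-byte form → D8 91.
U+03B8: 2-byte form → CE B8.
U+FF67E: 4-byte form → F3 BF 99 BE.
U+3F8F: 3-byte form → E3 BE 8F.
U+074A: 2-byte form → DD 8A.
Concatenated (22 bytes): EC 86 A5 E0 A6 AE E5 B9 A5 D8 91 CE B8 F3 BF 99 BE E3 BE 8F DD 8A.

EC 86 A5 E0 A6 AE E5 B9 A5 D8 91 CE B8 F3 BF 99 BE E3 BE 8F DD 8A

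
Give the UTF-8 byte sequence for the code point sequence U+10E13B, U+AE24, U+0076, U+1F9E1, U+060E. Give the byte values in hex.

F4 8E 84 BB EA B8 A4 76 F0 9F A7 A1 D8 8E

U+10E13B: 4-byte form → F4 8E 84 BB.
U+AE24: 3-byte form → EA B8 A4.
U+0076: 1-byte form → 76.
U+1F9E1: 4-byte form → F0 9F A7 A1.
U+060E: 2-byte form → D8 8E.
Concatenated (14 bytes): F4 8E 84 BB EA B8 A4 76 F0 9F A7 A1 D8 8E.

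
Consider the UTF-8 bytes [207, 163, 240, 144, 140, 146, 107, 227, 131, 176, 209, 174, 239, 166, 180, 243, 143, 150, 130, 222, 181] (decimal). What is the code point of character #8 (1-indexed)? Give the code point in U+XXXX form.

Offset 0: leading byte 0xCF = 11001111 → 2-byte char #1 = CF A3.
Offset 2: leading byte 0xF0 = 11110000 → 4-byte char #2 = F0 90 8C 92.
Offset 6: leading byte 0x6B = 01101011 → 1-byte char #3 = 6B.
Offset 7: leading byte 0xE3 = 11100011 → 3-byte char #4 = E3 83 B0.
Offset 10: leading byte 0xD1 = 11010001 → 2-byte char #5 = D1 AE.
Offset 12: leading byte 0xEF = 11101111 → 3-byte char #6 = EF A6 B4.
Offset 15: leading byte 0xF3 = 11110011 → 4-byte char #7 = F3 8F 96 82.
Offset 19: leading byte 0xDE = 11011110 → 2-byte char #8 = DE B5.
Leading byte 0xDE = 11011110 matches 110xxxxx → 2-byte sequence.
Byte 1: 0xDE = 11011110, payload 11110 (5 bits).
Byte 2: 0xB5 = 10110101 (10xxxxxx ✓), payload 110101.
Concatenate: 11110110101 = 0x7B5 (11 bits → U+07B5).

U+07B5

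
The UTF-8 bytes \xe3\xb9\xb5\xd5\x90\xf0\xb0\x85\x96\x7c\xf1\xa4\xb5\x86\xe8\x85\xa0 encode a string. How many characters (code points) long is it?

Byte at offset 0: 0xE3 = 11100011 → 3-byte char (#1). Advance 3.
Byte at offset 3: 0xD5 = 11010101 → 2-byte char (#2). Advance 2.
Byte at offset 5: 0xF0 = 11110000 → 4-byte char (#3). Advance 4.
Byte at offset 9: 0x7C = 01111100 → 1-byte char (#4). Advance 1.
Byte at offset 10: 0xF1 = 11110001 → 4-byte char (#5). Advance 4.
Byte at offset 14: 0xE8 = 11101000 → 3-byte char (#6). Advance 3.
Reached end at offset 17 after 6 code points.

6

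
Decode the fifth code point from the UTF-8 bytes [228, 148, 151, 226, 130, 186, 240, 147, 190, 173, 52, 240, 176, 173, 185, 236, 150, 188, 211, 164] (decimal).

U+30B79

Offset 0: leading byte 0xE4 = 11100100 → 3-byte char #1 = E4 94 97.
Offset 3: leading byte 0xE2 = 11100010 → 3-byte char #2 = E2 82 BA.
Offset 6: leading byte 0xF0 = 11110000 → 4-byte char #3 = F0 93 BE AD.
Offset 10: leading byte 0x34 = 00110100 → 1-byte char #4 = 34.
Offset 11: leading byte 0xF0 = 11110000 → 4-byte char #5 = F0 B0 AD B9.
Leading byte 0xF0 = 11110000 matches 11110xxx → 4-byte sequence.
Byte 1: 0xF0 = 11110000, payload 000 (3 bits).
Byte 2: 0xB0 = 10110000 (10xxxxxx ✓), payload 110000.
Byte 3: 0xAD = 10101101 (10xxxxxx ✓), payload 101101.
Byte 4: 0xB9 = 10111001 (10xxxxxx ✓), payload 111001.
Concatenate: 000110000101101111001 = 0x30B79 (21 bits → U+30B79).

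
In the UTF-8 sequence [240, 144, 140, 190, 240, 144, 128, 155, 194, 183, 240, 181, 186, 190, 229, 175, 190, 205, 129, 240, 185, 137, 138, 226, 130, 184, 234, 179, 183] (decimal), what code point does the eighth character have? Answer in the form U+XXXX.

U+20B8

Offset 0: leading byte 0xF0 = 11110000 → 4-byte char #1 = F0 90 8C BE.
Offset 4: leading byte 0xF0 = 11110000 → 4-byte char #2 = F0 90 80 9B.
Offset 8: leading byte 0xC2 = 11000010 → 2-byte char #3 = C2 B7.
Offset 10: leading byte 0xF0 = 11110000 → 4-byte char #4 = F0 B5 BA BE.
Offset 14: leading byte 0xE5 = 11100101 → 3-byte char #5 = E5 AF BE.
Offset 17: leading byte 0xCD = 11001101 → 2-byte char #6 = CD 81.
Offset 19: leading byte 0xF0 = 11110000 → 4-byte char #7 = F0 B9 89 8A.
Offset 23: leading byte 0xE2 = 11100010 → 3-byte char #8 = E2 82 B8.
Leading byte 0xE2 = 11100010 matches 1110xxxx → 3-byte sequence.
Byte 1: 0xE2 = 11100010, payload 0010 (4 bits).
Byte 2: 0x82 = 10000010 (10xxxxxx ✓), payload 000010.
Byte 3: 0xB8 = 10111000 (10xxxxxx ✓), payload 111000.
Concatenate: 0010000010111000 = 0x20B8 (16 bits → U+20B8).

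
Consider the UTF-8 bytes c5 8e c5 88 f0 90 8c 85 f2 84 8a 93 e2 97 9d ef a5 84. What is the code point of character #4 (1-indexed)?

U+84293

Offset 0: leading byte 0xC5 = 11000101 → 2-byte char #1 = C5 8E.
Offset 2: leading byte 0xC5 = 11000101 → 2-byte char #2 = C5 88.
Offset 4: leading byte 0xF0 = 11110000 → 4-byte char #3 = F0 90 8C 85.
Offset 8: leading byte 0xF2 = 11110010 → 4-byte char #4 = F2 84 8A 93.
Leading byte 0xF2 = 11110010 matches 11110xxx → 4-byte sequence.
Byte 1: 0xF2 = 11110010, payload 010 (3 bits).
Byte 2: 0x84 = 10000100 (10xxxxxx ✓), payload 000100.
Byte 3: 0x8A = 10001010 (10xxxxxx ✓), payload 001010.
Byte 4: 0x93 = 10010011 (10xxxxxx ✓), payload 010011.
Concatenate: 010000100001010010011 = 0x84293 (21 bits → U+84293).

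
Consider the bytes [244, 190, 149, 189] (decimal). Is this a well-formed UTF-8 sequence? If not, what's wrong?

invalid (encodes a value above U+10FFFF)

Leading byte 0xF4 = 11110100 → 4-byte form.
Payload = 0x13E57D, which exceeds U+10FFFF, the maximum Unicode code point. (Leading bytes F5–FF, or F4 followed by ≥ 0x90, are invalid.)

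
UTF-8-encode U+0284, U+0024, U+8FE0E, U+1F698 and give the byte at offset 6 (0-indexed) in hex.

U+0284 → 2-byte form CA 84 at offsets 0–1.
U+0024 → 1-byte form 24 at offsets 2–2.
U+8FE0E → 4-byte form F2 8F B8 8E at offsets 3–6.
Offset 6 falls in char 3's range; it's byte 4 of F2 8F B8 8E = 0x8E.

0x8E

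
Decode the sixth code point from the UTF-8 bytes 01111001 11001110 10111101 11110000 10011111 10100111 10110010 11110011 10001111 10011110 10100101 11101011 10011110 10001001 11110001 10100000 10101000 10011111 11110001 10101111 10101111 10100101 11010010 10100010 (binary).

Offset 0: leading byte 0x79 = 01111001 → 1-byte char #1 = 79.
Offset 1: leading byte 0xCE = 11001110 → 2-byte char #2 = CE BD.
Offset 3: leading byte 0xF0 = 11110000 → 4-byte char #3 = F0 9F A7 B2.
Offset 7: leading byte 0xF3 = 11110011 → 4-byte char #4 = F3 8F 9E A5.
Offset 11: leading byte 0xEB = 11101011 → 3-byte char #5 = EB 9E 89.
Offset 14: leading byte 0xF1 = 11110001 → 4-byte char #6 = F1 A0 A8 9F.
Leading byte 0xF1 = 11110001 matches 11110xxx → 4-byte sequence.
Byte 1: 0xF1 = 11110001, payload 001 (3 bits).
Byte 2: 0xA0 = 10100000 (10xxxxxx ✓), payload 100000.
Byte 3: 0xA8 = 10101000 (10xxxxxx ✓), payload 101000.
Byte 4: 0x9F = 10011111 (10xxxxxx ✓), payload 011111.
Concatenate: 001100000101000011111 = 0x60A1F (21 bits → U+60A1F).

U+60A1F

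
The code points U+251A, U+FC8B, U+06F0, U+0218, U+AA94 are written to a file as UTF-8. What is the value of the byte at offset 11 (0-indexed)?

U+251A → 3-byte form E2 94 9A at offsets 0–2.
U+FC8B → 3-byte form EF B2 8B at offsets 3–5.
U+06F0 → 2-byte form DB B0 at offsets 6–7.
U+0218 → 2-byte form C8 98 at offsets 8–9.
U+AA94 → 3-byte form EA AA 94 at offsets 10–12.
Offset 11 falls in char 5's range; it's byte 2 of EA AA 94 = 0xAA.

0xAA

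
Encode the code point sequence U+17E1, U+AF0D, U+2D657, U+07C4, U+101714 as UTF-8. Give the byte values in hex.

U+17E1: 3-byte form → E1 9F A1.
U+AF0D: 3-byte form → EA BC 8D.
U+2D657: 4-byte form → F0 AD 99 97.
U+07C4: 2-byte form → DF 84.
U+101714: 4-byte form → F4 81 9C 94.
Concatenated (16 bytes): E1 9F A1 EA BC 8D F0 AD 99 97 DF 84 F4 81 9C 94.

E1 9F A1 EA BC 8D F0 AD 99 97 DF 84 F4 81 9C 94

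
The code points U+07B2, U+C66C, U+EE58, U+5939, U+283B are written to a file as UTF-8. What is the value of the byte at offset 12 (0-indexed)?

0xA0

U+07B2 → 2-byte form DE B2 at offsets 0–1.
U+C66C → 3-byte form EC 99 AC at offsets 2–4.
U+EE58 → 3-byte form EE B9 98 at offsets 5–7.
U+5939 → 3-byte form E5 A4 B9 at offsets 8–10.
U+283B → 3-byte form E2 A0 BB at offsets 11–13.
Offset 12 falls in char 5's range; it's byte 2 of E2 A0 BB = 0xA0.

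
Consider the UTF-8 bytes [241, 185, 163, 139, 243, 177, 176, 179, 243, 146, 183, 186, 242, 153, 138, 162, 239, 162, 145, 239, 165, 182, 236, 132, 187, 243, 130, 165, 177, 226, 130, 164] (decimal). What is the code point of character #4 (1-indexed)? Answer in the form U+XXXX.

U+992A2

Offset 0: leading byte 0xF1 = 11110001 → 4-byte char #1 = F1 B9 A3 8B.
Offset 4: leading byte 0xF3 = 11110011 → 4-byte char #2 = F3 B1 B0 B3.
Offset 8: leading byte 0xF3 = 11110011 → 4-byte char #3 = F3 92 B7 BA.
Offset 12: leading byte 0xF2 = 11110010 → 4-byte char #4 = F2 99 8A A2.
Leading byte 0xF2 = 11110010 matches 11110xxx → 4-byte sequence.
Byte 1: 0xF2 = 11110010, payload 010 (3 bits).
Byte 2: 0x99 = 10011001 (10xxxxxx ✓), payload 011001.
Byte 3: 0x8A = 10001010 (10xxxxxx ✓), payload 001010.
Byte 4: 0xA2 = 10100010 (10xxxxxx ✓), payload 100010.
Concatenate: 010011001001010100010 = 0x992A2 (21 bits → U+992A2).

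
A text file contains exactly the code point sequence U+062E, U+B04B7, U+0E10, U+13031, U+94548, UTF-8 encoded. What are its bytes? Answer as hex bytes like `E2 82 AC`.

U+062E: 2-byte form → D8 AE.
U+B04B7: 4-byte form → F2 B0 92 B7.
U+0E10: 3-byte form → E0 B8 90.
U+13031: 4-byte form → F0 93 80 B1.
U+94548: 4-byte form → F2 94 95 88.
Concatenated (17 bytes): D8 AE F2 B0 92 B7 E0 B8 90 F0 93 80 B1 F2 94 95 88.

D8 AE F2 B0 92 B7 E0 B8 90 F0 93 80 B1 F2 94 95 88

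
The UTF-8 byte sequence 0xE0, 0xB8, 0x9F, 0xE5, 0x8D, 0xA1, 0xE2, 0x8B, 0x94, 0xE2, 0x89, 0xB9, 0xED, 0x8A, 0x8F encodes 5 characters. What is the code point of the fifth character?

U+D28F

Offset 0: leading byte 0xE0 = 11100000 → 3-byte char #1 = E0 B8 9F.
Offset 3: leading byte 0xE5 = 11100101 → 3-byte char #2 = E5 8D A1.
Offset 6: leading byte 0xE2 = 11100010 → 3-byte char #3 = E2 8B 94.
Offset 9: leading byte 0xE2 = 11100010 → 3-byte char #4 = E2 89 B9.
Offset 12: leading byte 0xED = 11101101 → 3-byte char #5 = ED 8A 8F.
Leading byte 0xED = 11101101 matches 1110xxxx → 3-byte sequence.
Byte 1: 0xED = 11101101, payload 1101 (4 bits).
Byte 2: 0x8A = 10001010 (10xxxxxx ✓), payload 001010.
Byte 3: 0x8F = 10001111 (10xxxxxx ✓), payload 001111.
Concatenate: 1101001010001111 = 0xD28F (16 bits → U+D28F).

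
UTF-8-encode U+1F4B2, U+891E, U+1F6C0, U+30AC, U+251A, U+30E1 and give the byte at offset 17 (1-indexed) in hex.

1-indexed offset 17 is 0-indexed offset 16.
U+1F4B2 → 4-byte form F0 9F 92 B2 at offsets 0–3.
U+891E → 3-byte form E8 A4 9E at offsets 4–6.
U+1F6C0 → 4-byte form F0 9F 9B 80 at offsets 7–10.
U+30AC → 3-byte form E3 82 AC at offsets 11–13.
U+251A → 3-byte form E2 94 9A at offsets 14–16.
Offset 16 falls in char 5's range; it's byte 3 of E2 94 9A = 0x9A.

0x9A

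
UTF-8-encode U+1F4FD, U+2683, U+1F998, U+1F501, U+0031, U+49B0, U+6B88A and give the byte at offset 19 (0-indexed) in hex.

0xF1

U+1F4FD → 4-byte form F0 9F 93 BD at offsets 0–3.
U+2683 → 3-byte form E2 9A 83 at offsets 4–6.
U+1F998 → 4-byte form F0 9F A6 98 at offsets 7–10.
U+1F501 → 4-byte form F0 9F 94 81 at offsets 11–14.
U+0031 → 1-byte form 31 at offsets 15–15.
U+49B0 → 3-byte form E4 A6 B0 at offsets 16–18.
U+6B88A → 4-byte form F1 AB A2 8A at offsets 19–22.
Offset 19 falls in char 7's range; it's byte 1 of F1 AB A2 8A = 0xF1.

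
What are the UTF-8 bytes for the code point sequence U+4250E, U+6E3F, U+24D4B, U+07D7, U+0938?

F1 82 94 8E E6 B8 BF F0 A4 B5 8B DF 97 E0 A4 B8

U+4250E: 4-byte form → F1 82 94 8E.
U+6E3F: 3-byte form → E6 B8 BF.
U+24D4B: 4-byte form → F0 A4 B5 8B.
U+07D7: 2-byte form → DF 97.
U+0938: 3-byte form → E0 A4 B8.
Concatenated (16 bytes): F1 82 94 8E E6 B8 BF F0 A4 B5 8B DF 97 E0 A4 B8.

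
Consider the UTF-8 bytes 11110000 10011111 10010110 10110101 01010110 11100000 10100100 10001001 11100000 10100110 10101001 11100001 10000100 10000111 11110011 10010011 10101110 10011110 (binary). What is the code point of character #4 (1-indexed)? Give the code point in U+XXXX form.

Offset 0: leading byte 0xF0 = 11110000 → 4-byte char #1 = F0 9F 96 B5.
Offset 4: leading byte 0x56 = 01010110 → 1-byte char #2 = 56.
Offset 5: leading byte 0xE0 = 11100000 → 3-byte char #3 = E0 A4 89.
Offset 8: leading byte 0xE0 = 11100000 → 3-byte char #4 = E0 A6 A9.
Leading byte 0xE0 = 11100000 matches 1110xxxx → 3-byte sequence.
Byte 1: 0xE0 = 11100000, payload 0000 (4 bits).
Byte 2: 0xA6 = 10100110 (10xxxxxx ✓), payload 100110.
Byte 3: 0xA9 = 10101001 (10xxxxxx ✓), payload 101001.
Concatenate: 0000100110101001 = 0x9A9 (16 bits → U+09A9).

U+09A9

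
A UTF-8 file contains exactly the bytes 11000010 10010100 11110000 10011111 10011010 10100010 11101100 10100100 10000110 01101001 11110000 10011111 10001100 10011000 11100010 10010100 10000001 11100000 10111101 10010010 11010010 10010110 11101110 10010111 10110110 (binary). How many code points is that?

Byte at offset 0: 0xC2 = 11000010 → 2-byte char (#1). Advance 2.
Byte at offset 2: 0xF0 = 11110000 → 4-byte char (#2). Advance 4.
Byte at offset 6: 0xEC = 11101100 → 3-byte char (#3). Advance 3.
Byte at offset 9: 0x69 = 01101001 → 1-byte char (#4). Advance 1.
Byte at offset 10: 0xF0 = 11110000 → 4-byte char (#5). Advance 4.
Byte at offset 14: 0xE2 = 11100010 → 3-byte char (#6). Advance 3.
Byte at offset 17: 0xE0 = 11100000 → 3-byte char (#7). Advance 3.
Byte at offset 20: 0xD2 = 11010010 → 2-byte char (#8). Advance 2.
Byte at offset 22: 0xEE = 11101110 → 3-byte char (#9). Advance 3.
Reached end at offset 25 after 9 code points.

9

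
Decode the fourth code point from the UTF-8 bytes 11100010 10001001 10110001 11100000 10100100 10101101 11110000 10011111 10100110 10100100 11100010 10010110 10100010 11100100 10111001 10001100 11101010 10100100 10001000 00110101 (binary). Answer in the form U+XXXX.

U+25A2

Offset 0: leading byte 0xE2 = 11100010 → 3-byte char #1 = E2 89 B1.
Offset 3: leading byte 0xE0 = 11100000 → 3-byte char #2 = E0 A4 AD.
Offset 6: leading byte 0xF0 = 11110000 → 4-byte char #3 = F0 9F A6 A4.
Offset 10: leading byte 0xE2 = 11100010 → 3-byte char #4 = E2 96 A2.
Leading byte 0xE2 = 11100010 matches 1110xxxx → 3-byte sequence.
Byte 1: 0xE2 = 11100010, payload 0010 (4 bits).
Byte 2: 0x96 = 10010110 (10xxxxxx ✓), payload 010110.
Byte 3: 0xA2 = 10100010 (10xxxxxx ✓), payload 100010.
Concatenate: 0010010110100010 = 0x25A2 (16 bits → U+25A2).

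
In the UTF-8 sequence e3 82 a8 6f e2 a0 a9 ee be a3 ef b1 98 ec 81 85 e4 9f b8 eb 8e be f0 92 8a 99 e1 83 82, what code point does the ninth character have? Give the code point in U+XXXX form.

U+12299

Offset 0: leading byte 0xE3 = 11100011 → 3-byte char #1 = E3 82 A8.
Offset 3: leading byte 0x6F = 01101111 → 1-byte char #2 = 6F.
Offset 4: leading byte 0xE2 = 11100010 → 3-byte char #3 = E2 A0 A9.
Offset 7: leading byte 0xEE = 11101110 → 3-byte char #4 = EE BE A3.
Offset 10: leading byte 0xEF = 11101111 → 3-byte char #5 = EF B1 98.
Offset 13: leading byte 0xEC = 11101100 → 3-byte char #6 = EC 81 85.
Offset 16: leading byte 0xE4 = 11100100 → 3-byte char #7 = E4 9F B8.
Offset 19: leading byte 0xEB = 11101011 → 3-byte char #8 = EB 8E BE.
Offset 22: leading byte 0xF0 = 11110000 → 4-byte char #9 = F0 92 8A 99.
Leading byte 0xF0 = 11110000 matches 11110xxx → 4-byte sequence.
Byte 1: 0xF0 = 11110000, payload 000 (3 bits).
Byte 2: 0x92 = 10010010 (10xxxxxx ✓), payload 010010.
Byte 3: 0x8A = 10001010 (10xxxxxx ✓), payload 001010.
Byte 4: 0x99 = 10011001 (10xxxxxx ✓), payload 011001.
Concatenate: 000010010001010011001 = 0x12299 (21 bits → U+12299).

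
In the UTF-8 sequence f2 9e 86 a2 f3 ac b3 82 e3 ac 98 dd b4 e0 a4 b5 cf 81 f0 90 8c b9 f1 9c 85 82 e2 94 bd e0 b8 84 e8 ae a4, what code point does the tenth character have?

Offset 0: leading byte 0xF2 = 11110010 → 4-byte char #1 = F2 9E 86 A2.
Offset 4: leading byte 0xF3 = 11110011 → 4-byte char #2 = F3 AC B3 82.
Offset 8: leading byte 0xE3 = 11100011 → 3-byte char #3 = E3 AC 98.
Offset 11: leading byte 0xDD = 11011101 → 2-byte char #4 = DD B4.
Offset 13: leading byte 0xE0 = 11100000 → 3-byte char #5 = E0 A4 B5.
Offset 16: leading byte 0xCF = 11001111 → 2-byte char #6 = CF 81.
Offset 18: leading byte 0xF0 = 11110000 → 4-byte char #7 = F0 90 8C B9.
Offset 22: leading byte 0xF1 = 11110001 → 4-byte char #8 = F1 9C 85 82.
Offset 26: leading byte 0xE2 = 11100010 → 3-byte char #9 = E2 94 BD.
Offset 29: leading byte 0xE0 = 11100000 → 3-byte char #10 = E0 B8 84.
Leading byte 0xE0 = 11100000 matches 1110xxxx → 3-byte sequence.
Byte 1: 0xE0 = 11100000, payload 0000 (4 bits).
Byte 2: 0xB8 = 10111000 (10xxxxxx ✓), payload 111000.
Byte 3: 0x84 = 10000100 (10xxxxxx ✓), payload 000100.
Concatenate: 0000111000000100 = 0xE04 (16 bits → U+0E04).

U+0E04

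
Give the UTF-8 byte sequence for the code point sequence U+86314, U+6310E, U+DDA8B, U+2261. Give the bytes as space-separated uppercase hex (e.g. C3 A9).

U+86314: 4-byte form → F2 86 8C 94.
U+6310E: 4-byte form → F1 A3 84 8E.
U+DDA8B: 4-byte form → F3 9D AA 8B.
U+2261: 3-byte form → E2 89 A1.
Concatenated (15 bytes): F2 86 8C 94 F1 A3 84 8E F3 9D AA 8B E2 89 A1.

F2 86 8C 94 F1 A3 84 8E F3 9D AA 8B E2 89 A1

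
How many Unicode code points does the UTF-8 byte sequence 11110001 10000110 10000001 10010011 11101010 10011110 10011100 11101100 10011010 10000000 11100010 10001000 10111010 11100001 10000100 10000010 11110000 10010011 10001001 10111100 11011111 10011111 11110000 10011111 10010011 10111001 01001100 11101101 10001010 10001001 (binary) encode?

Byte at offset 0: 0xF1 = 11110001 → 4-byte char (#1). Advance 4.
Byte at offset 4: 0xEA = 11101010 → 3-byte char (#2). Advance 3.
Byte at offset 7: 0xEC = 11101100 → 3-byte char (#3). Advance 3.
Byte at offset 10: 0xE2 = 11100010 → 3-byte char (#4). Advance 3.
Byte at offset 13: 0xE1 = 11100001 → 3-byte char (#5). Advance 3.
Byte at offset 16: 0xF0 = 11110000 → 4-byte char (#6). Advance 4.
Byte at offset 20: 0xDF = 11011111 → 2-byte char (#7). Advance 2.
Byte at offset 22: 0xF0 = 11110000 → 4-byte char (#8). Advance 4.
Byte at offset 26: 0x4C = 01001100 → 1-byte char (#9). Advance 1.
Byte at offset 27: 0xED = 11101101 → 3-byte char (#10). Advance 3.
Reached end at offset 30 after 10 code points.

10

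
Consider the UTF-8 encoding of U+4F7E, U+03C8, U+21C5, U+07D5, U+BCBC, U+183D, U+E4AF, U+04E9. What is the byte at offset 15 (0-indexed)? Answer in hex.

0xBD

U+4F7E → 3-byte form E4 BD BE at offsets 0–2.
U+03C8 → 2-byte form CF 88 at offsets 3–4.
U+21C5 → 3-byte form E2 87 85 at offsets 5–7.
U+07D5 → 2-byte form DF 95 at offsets 8–9.
U+BCBC → 3-byte form EB B2 BC at offsets 10–12.
U+183D → 3-byte form E1 A0 BD at offsets 13–15.
Offset 15 falls in char 6's range; it's byte 3 of E1 A0 BD = 0xBD.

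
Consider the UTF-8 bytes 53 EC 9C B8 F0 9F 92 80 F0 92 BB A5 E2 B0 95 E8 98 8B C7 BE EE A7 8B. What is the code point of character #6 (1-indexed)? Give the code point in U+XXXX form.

U+860B

Offset 0: leading byte 0x53 = 01010011 → 1-byte char #1 = 53.
Offset 1: leading byte 0xEC = 11101100 → 3-byte char #2 = EC 9C B8.
Offset 4: leading byte 0xF0 = 11110000 → 4-byte char #3 = F0 9F 92 80.
Offset 8: leading byte 0xF0 = 11110000 → 4-byte char #4 = F0 92 BB A5.
Offset 12: leading byte 0xE2 = 11100010 → 3-byte char #5 = E2 B0 95.
Offset 15: leading byte 0xE8 = 11101000 → 3-byte char #6 = E8 98 8B.
Leading byte 0xE8 = 11101000 matches 1110xxxx → 3-byte sequence.
Byte 1: 0xE8 = 11101000, payload 1000 (4 bits).
Byte 2: 0x98 = 10011000 (10xxxxxx ✓), payload 011000.
Byte 3: 0x8B = 10001011 (10xxxxxx ✓), payload 001011.
Concatenate: 1000011000001011 = 0x860B (16 bits → U+860B).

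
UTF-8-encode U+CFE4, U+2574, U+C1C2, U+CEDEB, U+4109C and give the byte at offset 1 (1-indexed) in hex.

1-indexed offset 1 is 0-indexed offset 0.
U+CFE4 → 3-byte form EC BF A4 at offsets 0–2.
Offset 0 falls in char 1's range; it's byte 1 of EC BF A4 = 0xEC.

0xEC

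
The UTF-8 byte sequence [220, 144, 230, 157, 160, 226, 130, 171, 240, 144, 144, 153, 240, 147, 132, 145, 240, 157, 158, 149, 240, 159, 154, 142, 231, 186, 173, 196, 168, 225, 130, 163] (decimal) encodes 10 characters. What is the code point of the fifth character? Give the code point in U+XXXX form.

U+13111

Offset 0: leading byte 0xDC = 11011100 → 2-byte char #1 = DC 90.
Offset 2: leading byte 0xE6 = 11100110 → 3-byte char #2 = E6 9D A0.
Offset 5: leading byte 0xE2 = 11100010 → 3-byte char #3 = E2 82 AB.
Offset 8: leading byte 0xF0 = 11110000 → 4-byte char #4 = F0 90 90 99.
Offset 12: leading byte 0xF0 = 11110000 → 4-byte char #5 = F0 93 84 91.
Leading byte 0xF0 = 11110000 matches 11110xxx → 4-byte sequence.
Byte 1: 0xF0 = 11110000, payload 000 (3 bits).
Byte 2: 0x93 = 10010011 (10xxxxxx ✓), payload 010011.
Byte 3: 0x84 = 10000100 (10xxxxxx ✓), payload 000100.
Byte 4: 0x91 = 10010001 (10xxxxxx ✓), payload 010001.
Concatenate: 000010011000100010001 = 0x13111 (21 bits → U+13111).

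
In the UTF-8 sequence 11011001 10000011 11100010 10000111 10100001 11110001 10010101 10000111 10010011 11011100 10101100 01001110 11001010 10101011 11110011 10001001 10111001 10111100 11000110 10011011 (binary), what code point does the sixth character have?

U+02AB

Offset 0: leading byte 0xD9 = 11011001 → 2-byte char #1 = D9 83.
Offset 2: leading byte 0xE2 = 11100010 → 3-byte char #2 = E2 87 A1.
Offset 5: leading byte 0xF1 = 11110001 → 4-byte char #3 = F1 95 87 93.
Offset 9: leading byte 0xDC = 11011100 → 2-byte char #4 = DC AC.
Offset 11: leading byte 0x4E = 01001110 → 1-byte char #5 = 4E.
Offset 12: leading byte 0xCA = 11001010 → 2-byte char #6 = CA AB.
Leading byte 0xCA = 11001010 matches 110xxxxx → 2-byte sequence.
Byte 1: 0xCA = 11001010, payload 01010 (5 bits).
Byte 2: 0xAB = 10101011 (10xxxxxx ✓), payload 101011.
Concatenate: 01010101011 = 0x2AB (11 bits → U+02AB).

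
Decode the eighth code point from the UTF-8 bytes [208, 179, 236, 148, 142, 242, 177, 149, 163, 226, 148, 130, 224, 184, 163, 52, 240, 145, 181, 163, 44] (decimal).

U+002C

Offset 0: leading byte 0xD0 = 11010000 → 2-byte char #1 = D0 B3.
Offset 2: leading byte 0xEC = 11101100 → 3-byte char #2 = EC 94 8E.
Offset 5: leading byte 0xF2 = 11110010 → 4-byte char #3 = F2 B1 95 A3.
Offset 9: leading byte 0xE2 = 11100010 → 3-byte char #4 = E2 94 82.
Offset 12: leading byte 0xE0 = 11100000 → 3-byte char #5 = E0 B8 A3.
Offset 15: leading byte 0x34 = 00110100 → 1-byte char #6 = 34.
Offset 16: leading byte 0xF0 = 11110000 → 4-byte char #7 = F0 91 B5 A3.
Offset 20: leading byte 0x2C = 00101100 → 1-byte char #8 = 2C.
Leading byte 0x2C = 00101100 matches 0xxxxxxx → 1-byte sequence.
Byte 1: 0x2C = 00101100, payload 0101100 (7 bits).
Concatenate: 0101100 = 0x2C (7 bits → U+002C).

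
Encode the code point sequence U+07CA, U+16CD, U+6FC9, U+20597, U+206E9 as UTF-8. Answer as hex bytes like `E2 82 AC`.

U+07CA: 2-byte form → DF 8A.
U+16CD: 3-byte form → E1 9B 8D.
U+6FC9: 3-byte form → E6 BF 89.
U+20597: 4-byte form → F0 A0 96 97.
U+206E9: 4-byte form → F0 A0 9B A9.
Concatenated (16 bytes): DF 8A E1 9B 8D E6 BF 89 F0 A0 96 97 F0 A0 9B A9.

DF 8A E1 9B 8D E6 BF 89 F0 A0 96 97 F0 A0 9B A9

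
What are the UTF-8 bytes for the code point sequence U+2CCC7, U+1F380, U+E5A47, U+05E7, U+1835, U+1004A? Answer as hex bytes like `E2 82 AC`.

U+2CCC7: 4-byte form → F0 AC B3 87.
U+1F380: 4-byte form → F0 9F 8E 80.
U+E5A47: 4-byte form → F3 A5 A9 87.
U+05E7: 2-byte form → D7 A7.
U+1835: 3-byte form → E1 A0 B5.
U+1004A: 4-byte form → F0 90 81 8A.
Concatenated (21 bytes): F0 AC B3 87 F0 9F 8E 80 F3 A5 A9 87 D7 A7 E1 A0 B5 F0 90 81 8A.

F0 AC B3 87 F0 9F 8E 80 F3 A5 A9 87 D7 A7 E1 A0 B5 F0 90 81 8A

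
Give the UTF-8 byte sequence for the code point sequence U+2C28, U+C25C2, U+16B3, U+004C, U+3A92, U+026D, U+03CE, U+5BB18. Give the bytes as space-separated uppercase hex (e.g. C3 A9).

U+2C28: 3-byte form → E2 B0 A8.
U+C25C2: 4-byte form → F3 82 97 82.
U+16B3: 3-byte form → E1 9A B3.
U+004C: 1-byte form → 4C.
U+3A92: 3-byte form → E3 AA 92.
U+026D: 2-byte form → C9 AD.
U+03CE: 2-byte form → CF 8E.
U+5BB18: 4-byte form → F1 9B AC 98.
Concatenated (22 bytes): E2 B0 A8 F3 82 97 82 E1 9A B3 4C E3 AA 92 C9 AD CF 8E F1 9B AC 98.

E2 B0 A8 F3 82 97 82 E1 9A B3 4C E3 AA 92 C9 AD CF 8E F1 9B AC 98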